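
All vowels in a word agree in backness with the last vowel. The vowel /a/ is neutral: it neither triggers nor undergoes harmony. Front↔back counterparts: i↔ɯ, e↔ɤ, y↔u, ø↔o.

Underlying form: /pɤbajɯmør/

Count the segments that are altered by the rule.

/ɤ/ harmonizes with /ø/ ([-back]) → [e]
/ɯ/ harmonizes with /ø/ ([-back]) → [i]
2 segments change.

2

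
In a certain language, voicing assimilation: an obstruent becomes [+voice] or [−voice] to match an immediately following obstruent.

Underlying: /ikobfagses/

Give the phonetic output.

[ikopfakses]

/b/ before /f/ (voiceless) → [p]
/g/ before /s/ (voiceless) → [k]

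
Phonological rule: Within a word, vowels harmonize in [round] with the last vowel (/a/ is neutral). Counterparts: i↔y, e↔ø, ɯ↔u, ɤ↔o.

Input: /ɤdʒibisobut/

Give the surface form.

[odʒybysobut]

/ɤ/ harmonizes with /u/ ([+round]) → [o]
/i/ harmonizes with /u/ ([+round]) → [y]
/i/ harmonizes with /u/ ([+round]) → [y]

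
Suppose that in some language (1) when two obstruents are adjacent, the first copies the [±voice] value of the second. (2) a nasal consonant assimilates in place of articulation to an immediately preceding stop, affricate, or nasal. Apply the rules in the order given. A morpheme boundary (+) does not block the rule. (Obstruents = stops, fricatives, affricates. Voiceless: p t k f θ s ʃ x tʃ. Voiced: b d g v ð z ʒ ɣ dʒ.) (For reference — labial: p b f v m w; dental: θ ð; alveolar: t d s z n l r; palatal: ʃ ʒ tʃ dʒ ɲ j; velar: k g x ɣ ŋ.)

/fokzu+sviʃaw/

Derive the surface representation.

[fogzu+zviʃaw]

Rule 1: /k/ before /z/ (voiced) → [g]
Rule 1: /s/ before /v/ (voiced) → [z]
After rule 1: fogzu+zviʃaw
Rule 2: no segment meets the rule's conditions; no change.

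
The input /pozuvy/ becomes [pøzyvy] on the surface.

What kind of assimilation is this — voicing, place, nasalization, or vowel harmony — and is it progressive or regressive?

vowel harmony, regressive

/o/→[ø] /u/→[y].
Vowels agree with the last vowel, so the harmony is regressive.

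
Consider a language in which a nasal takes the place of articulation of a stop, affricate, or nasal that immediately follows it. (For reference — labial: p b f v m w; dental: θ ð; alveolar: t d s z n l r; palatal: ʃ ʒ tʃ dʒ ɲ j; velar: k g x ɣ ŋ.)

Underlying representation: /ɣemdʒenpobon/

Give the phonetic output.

[ɣeɲdʒempobon]

/m/ before /dʒ/ (palatal) → [ɲ]
/n/ before /p/ (labial) → [m]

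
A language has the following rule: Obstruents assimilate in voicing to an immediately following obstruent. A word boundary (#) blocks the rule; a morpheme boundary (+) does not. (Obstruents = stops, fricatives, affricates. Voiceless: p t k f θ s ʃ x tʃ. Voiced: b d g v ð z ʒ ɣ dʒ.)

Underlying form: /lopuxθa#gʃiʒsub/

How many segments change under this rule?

2

/g/ before /ʃ/ (voiceless) → [k]
/ʒ/ before /s/ (voiceless) → [ʃ]
2 segments change.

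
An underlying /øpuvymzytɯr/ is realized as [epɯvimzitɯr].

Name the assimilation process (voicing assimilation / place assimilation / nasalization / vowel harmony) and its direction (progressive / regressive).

/ø/→[e] /u/→[ɯ] /y/→[i] /y/→[i].
Vowels agree with the last vowel, so the harmony is regressive.

vowel harmony, regressive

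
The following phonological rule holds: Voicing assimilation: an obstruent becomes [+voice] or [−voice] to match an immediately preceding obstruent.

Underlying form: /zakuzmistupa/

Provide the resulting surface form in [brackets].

[zakuzmistupa]

no segment meets the rule's conditions; no change.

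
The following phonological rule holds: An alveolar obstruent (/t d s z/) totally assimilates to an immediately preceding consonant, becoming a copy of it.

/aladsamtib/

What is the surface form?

/s/ after /d/ → [d] (total assimilation)
/t/ after /m/ → [m] (total assimilation)

[aladdammib]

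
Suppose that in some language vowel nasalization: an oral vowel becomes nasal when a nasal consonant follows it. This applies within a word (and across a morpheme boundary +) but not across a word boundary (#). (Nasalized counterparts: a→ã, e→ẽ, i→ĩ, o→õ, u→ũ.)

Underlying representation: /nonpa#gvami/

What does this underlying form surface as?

/o/ before nasal /n/ → [õ]
/a/ before nasal /m/ → [ã]

[nõnpa#gvãmi]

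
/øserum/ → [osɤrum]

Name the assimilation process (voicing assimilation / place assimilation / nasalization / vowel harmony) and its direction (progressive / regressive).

vowel harmony, regressive

/ø/→[o] /e/→[ɤ].
Vowels agree with the last vowel, so the harmony is regressive.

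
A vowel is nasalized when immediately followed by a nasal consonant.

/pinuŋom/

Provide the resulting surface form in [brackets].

/i/ before nasal /n/ → [ĩ]
/u/ before nasal /ŋ/ → [ũ]
/o/ before nasal /m/ → [õ]

[pĩnũŋõm]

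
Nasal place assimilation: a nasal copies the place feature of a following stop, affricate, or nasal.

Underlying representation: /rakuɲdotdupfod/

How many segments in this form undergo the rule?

1

/ɲ/ before /d/ (alveolar) → [n]
1 segment changes.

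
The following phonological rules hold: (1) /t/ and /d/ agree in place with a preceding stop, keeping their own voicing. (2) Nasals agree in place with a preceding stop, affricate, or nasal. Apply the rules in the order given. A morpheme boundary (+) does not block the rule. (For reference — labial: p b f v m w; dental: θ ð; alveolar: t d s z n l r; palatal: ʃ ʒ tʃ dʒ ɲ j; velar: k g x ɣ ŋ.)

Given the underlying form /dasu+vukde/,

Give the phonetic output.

[dasu+vukge]

Rule 1: /d/ after /k/ (velar) → [g]
After rule 1: dasu+vukge
Rule 2: no segment meets the rule's conditions; no change.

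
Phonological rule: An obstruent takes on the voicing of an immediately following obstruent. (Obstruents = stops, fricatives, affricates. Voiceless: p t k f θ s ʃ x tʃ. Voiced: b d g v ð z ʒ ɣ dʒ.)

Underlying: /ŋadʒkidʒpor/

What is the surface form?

/dʒ/ before /k/ (voiceless) → [tʃ]
/dʒ/ before /p/ (voiceless) → [tʃ]

[ŋatʃkitʃpor]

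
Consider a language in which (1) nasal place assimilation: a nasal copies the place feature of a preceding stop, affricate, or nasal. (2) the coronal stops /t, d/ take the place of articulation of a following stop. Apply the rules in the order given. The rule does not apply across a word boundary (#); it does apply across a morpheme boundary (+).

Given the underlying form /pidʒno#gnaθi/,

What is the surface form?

Rule 1: /n/ after /dʒ/ (palatal) → [ɲ]
Rule 1: /n/ after /g/ (velar) → [ŋ]
After rule 1: pidʒɲo#gŋaθi
Rule 2: no segment meets the rule's conditions; no change.

[pidʒɲo#gŋaθi]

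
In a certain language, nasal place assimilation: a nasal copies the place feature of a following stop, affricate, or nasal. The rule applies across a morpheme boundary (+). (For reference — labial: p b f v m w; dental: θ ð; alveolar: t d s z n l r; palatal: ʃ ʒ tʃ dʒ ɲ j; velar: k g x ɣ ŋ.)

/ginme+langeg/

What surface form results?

[gimme+laŋgeg]

/n/ before /m/ (labial) → [m]
/n/ before /g/ (velar) → [ŋ]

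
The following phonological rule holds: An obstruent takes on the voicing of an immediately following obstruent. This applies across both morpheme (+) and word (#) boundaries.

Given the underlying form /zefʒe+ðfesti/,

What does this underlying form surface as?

/f/ before /ʒ/ (voiced) → [v]
/ð/ before /f/ (voiceless) → [θ]

[zevʒe+θfesti]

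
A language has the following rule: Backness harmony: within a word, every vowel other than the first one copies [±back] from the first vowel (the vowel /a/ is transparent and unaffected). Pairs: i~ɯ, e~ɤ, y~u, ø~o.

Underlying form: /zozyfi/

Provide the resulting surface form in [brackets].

[zozufɯ]

/y/ harmonizes with /o/ ([+back]) → [u]
/i/ harmonizes with /o/ ([+back]) → [ɯ]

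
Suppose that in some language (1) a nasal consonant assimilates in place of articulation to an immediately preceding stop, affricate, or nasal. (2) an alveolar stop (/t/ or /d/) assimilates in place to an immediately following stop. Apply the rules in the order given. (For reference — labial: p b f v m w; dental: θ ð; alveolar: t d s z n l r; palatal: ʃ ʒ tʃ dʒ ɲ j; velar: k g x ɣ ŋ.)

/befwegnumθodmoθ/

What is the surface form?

Rule 1: /n/ after /g/ (velar) → [ŋ]
Rule 1: /m/ after /d/ (alveolar) → [n]
After rule 1: befwegŋumθodnoθ
Rule 2: no segment meets the rule's conditions; no change.

[befwegŋumθodnoθ]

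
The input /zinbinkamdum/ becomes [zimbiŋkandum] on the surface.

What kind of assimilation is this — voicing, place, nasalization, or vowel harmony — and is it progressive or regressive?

/n/→[m] /n/→[ŋ] /m/→[n].
Each target copies a feature from the following segment, so the direction is regressive.

place assimilation, regressive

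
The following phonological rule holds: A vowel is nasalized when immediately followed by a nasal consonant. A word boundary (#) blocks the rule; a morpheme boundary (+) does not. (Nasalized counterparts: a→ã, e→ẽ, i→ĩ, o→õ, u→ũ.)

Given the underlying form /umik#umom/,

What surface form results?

/u/ before nasal /m/ → [ũ]
/u/ before nasal /m/ → [ũ]
/o/ before nasal /m/ → [õ]

[ũmik#ũmõm]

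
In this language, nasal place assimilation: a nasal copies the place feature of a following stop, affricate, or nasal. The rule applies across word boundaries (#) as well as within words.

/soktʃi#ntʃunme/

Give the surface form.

/n/ before /tʃ/ (palatal) → [ɲ]
/n/ before /m/ (labial) → [m]

[soktʃi#ɲtʃumme]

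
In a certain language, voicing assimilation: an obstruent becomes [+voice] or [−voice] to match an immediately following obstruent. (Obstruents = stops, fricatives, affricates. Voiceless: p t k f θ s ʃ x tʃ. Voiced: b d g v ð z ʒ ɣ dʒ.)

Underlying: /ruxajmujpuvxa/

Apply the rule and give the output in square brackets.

/v/ before /x/ (voiceless) → [f]

[ruxajmujpufxa]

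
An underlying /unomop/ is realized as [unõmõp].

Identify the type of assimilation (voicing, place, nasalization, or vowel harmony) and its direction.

nasalization, progressive

/o/→[õ] /o/→[õ].
Each target copies a feature from the preceding segment, so the direction is progressive.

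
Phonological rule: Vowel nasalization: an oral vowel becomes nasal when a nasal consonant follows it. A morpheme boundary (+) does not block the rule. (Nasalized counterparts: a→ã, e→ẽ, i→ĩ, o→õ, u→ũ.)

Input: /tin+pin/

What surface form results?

[tĩn+pĩn]

/i/ before nasal /n/ → [ĩ]
/i/ before nasal /n/ → [ĩ]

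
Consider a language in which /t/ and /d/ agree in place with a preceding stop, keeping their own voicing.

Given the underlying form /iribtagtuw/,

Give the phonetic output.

/t/ after /b/ (labial) → [p]
/t/ after /g/ (velar) → [k]

[iribpagkuw]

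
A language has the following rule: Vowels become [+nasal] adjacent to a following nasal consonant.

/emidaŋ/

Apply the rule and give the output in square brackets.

[ẽmidãŋ]

/e/ before nasal /m/ → [ẽ]
/a/ before nasal /ŋ/ → [ã]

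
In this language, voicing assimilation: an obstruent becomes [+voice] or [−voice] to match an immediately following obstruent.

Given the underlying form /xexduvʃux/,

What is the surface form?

/x/ before /d/ (voiced) → [ɣ]
/v/ before /ʃ/ (voiceless) → [f]

[xeɣdufʃux]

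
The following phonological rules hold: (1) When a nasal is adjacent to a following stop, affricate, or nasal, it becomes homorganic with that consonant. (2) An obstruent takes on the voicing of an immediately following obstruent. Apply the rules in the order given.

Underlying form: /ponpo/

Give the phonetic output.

Rule 1: /n/ before /p/ (labial) → [m]
After rule 1: pompo
Rule 2: no segment meets the rule's conditions; no change.

[pompo]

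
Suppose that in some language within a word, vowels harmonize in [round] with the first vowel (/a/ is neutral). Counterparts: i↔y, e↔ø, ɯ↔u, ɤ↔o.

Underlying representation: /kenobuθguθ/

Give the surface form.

[kenɤbɯθgɯθ]

/o/ harmonizes with /e/ ([-round]) → [ɤ]
/u/ harmonizes with /e/ ([-round]) → [ɯ]
/u/ harmonizes with /e/ ([-round]) → [ɯ]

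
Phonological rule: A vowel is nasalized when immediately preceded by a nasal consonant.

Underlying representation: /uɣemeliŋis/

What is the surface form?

/e/ after nasal /m/ → [ẽ]
/i/ after nasal /ŋ/ → [ĩ]

[uɣemẽliŋĩs]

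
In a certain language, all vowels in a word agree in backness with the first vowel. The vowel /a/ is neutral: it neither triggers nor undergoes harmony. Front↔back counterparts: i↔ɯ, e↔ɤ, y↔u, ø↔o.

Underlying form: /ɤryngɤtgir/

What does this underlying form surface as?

/y/ harmonizes with /ɤ/ ([+back]) → [u]
/i/ harmonizes with /ɤ/ ([+back]) → [ɯ]

[ɤrungɤtgɯr]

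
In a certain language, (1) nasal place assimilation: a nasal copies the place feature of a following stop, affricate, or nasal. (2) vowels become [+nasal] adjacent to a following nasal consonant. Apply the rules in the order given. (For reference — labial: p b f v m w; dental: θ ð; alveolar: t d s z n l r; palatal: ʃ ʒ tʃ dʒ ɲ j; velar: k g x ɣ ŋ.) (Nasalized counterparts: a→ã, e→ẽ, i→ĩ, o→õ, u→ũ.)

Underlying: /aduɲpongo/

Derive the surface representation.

[adũmpõŋgo]

Rule 1: /ɲ/ before /p/ (labial) → [m]
Rule 1: /n/ before /g/ (velar) → [ŋ]
After rule 1: adumpoŋgo
Rule 2: /u/ before nasal /m/ → [ũ]
Rule 2: /o/ before nasal /ŋ/ → [õ]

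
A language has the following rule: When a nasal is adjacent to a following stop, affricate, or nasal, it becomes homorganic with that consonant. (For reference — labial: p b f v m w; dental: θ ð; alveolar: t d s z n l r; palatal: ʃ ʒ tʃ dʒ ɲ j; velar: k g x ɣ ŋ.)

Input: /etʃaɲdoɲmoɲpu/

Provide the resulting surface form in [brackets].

[etʃandommompu]

/ɲ/ before /d/ (alveolar) → [n]
/ɲ/ before /m/ (labial) → [m]
/ɲ/ before /p/ (labial) → [m]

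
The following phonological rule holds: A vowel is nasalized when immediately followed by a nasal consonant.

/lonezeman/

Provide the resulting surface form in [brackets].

/o/ before nasal /n/ → [õ]
/e/ before nasal /m/ → [ẽ]
/a/ before nasal /n/ → [ã]

[lõnezẽmãn]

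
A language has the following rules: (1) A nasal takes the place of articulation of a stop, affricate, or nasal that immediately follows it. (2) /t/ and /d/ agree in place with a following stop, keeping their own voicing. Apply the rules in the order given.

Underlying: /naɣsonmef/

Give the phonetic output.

Rule 1: /n/ before /m/ (labial) → [m]
After rule 1: naɣsommef
Rule 2: no segment meets the rule's conditions; no change.

[naɣsommef]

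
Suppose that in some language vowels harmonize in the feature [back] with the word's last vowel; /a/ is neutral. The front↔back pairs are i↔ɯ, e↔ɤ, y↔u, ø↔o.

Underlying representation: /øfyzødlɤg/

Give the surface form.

[ofuzodlɤg]

/ø/ harmonizes with /ɤ/ ([+back]) → [o]
/y/ harmonizes with /ɤ/ ([+back]) → [u]
/ø/ harmonizes with /ɤ/ ([+back]) → [o]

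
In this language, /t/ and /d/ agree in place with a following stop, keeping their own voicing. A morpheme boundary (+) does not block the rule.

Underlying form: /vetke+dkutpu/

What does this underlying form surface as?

[vekke+gkuppu]

/t/ before /k/ (velar) → [k]
/d/ before /k/ (velar) → [g]
/t/ before /p/ (labial) → [p]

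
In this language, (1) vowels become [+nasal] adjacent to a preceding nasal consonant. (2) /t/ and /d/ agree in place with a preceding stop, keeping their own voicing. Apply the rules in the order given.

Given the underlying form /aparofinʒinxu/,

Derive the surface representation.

Rule 1: no segment meets the rule's conditions; no change.
After rule 1: aparofinʒinxu
Rule 2: no segment meets the rule's conditions; no change.

[aparofinʒinxu]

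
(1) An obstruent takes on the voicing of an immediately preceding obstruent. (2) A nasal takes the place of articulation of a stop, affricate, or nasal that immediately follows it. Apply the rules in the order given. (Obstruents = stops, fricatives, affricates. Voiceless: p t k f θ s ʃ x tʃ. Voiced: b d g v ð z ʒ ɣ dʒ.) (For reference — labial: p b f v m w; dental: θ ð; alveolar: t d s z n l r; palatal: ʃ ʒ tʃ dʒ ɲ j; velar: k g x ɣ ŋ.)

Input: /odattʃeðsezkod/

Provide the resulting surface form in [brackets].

Rule 1: /s/ after /ð/ (voiced) → [z]
Rule 1: /k/ after /z/ (voiced) → [g]
After rule 1: odattʃeðzezgod
Rule 2: no segment meets the rule's conditions; no change.

[odattʃeðzezgod]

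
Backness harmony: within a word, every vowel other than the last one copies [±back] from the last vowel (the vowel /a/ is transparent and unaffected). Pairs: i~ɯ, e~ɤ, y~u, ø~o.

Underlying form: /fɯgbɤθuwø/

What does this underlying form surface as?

[figbeθywø]

/ɯ/ harmonizes with /ø/ ([-back]) → [i]
/ɤ/ harmonizes with /ø/ ([-back]) → [e]
/u/ harmonizes with /ø/ ([-back]) → [y]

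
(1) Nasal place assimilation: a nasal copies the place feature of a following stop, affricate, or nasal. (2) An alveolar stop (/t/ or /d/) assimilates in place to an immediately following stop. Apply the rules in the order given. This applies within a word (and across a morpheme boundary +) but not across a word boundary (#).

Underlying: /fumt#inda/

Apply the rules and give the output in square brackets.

Rule 1: /m/ before /t/ (alveolar) → [n]
After rule 1: funt#inda
Rule 2: no segment meets the rule's conditions; no change.

[funt#inda]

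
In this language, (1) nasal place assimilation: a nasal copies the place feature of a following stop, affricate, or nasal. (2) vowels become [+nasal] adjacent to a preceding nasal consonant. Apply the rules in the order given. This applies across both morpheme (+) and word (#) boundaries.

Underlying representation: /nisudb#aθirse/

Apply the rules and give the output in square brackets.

Rule 1: no segment meets the rule's conditions; no change.
After rule 1: nisudb#aθirse
Rule 2: /i/ after nasal /n/ → [ĩ]

[nĩsudb#aθirse]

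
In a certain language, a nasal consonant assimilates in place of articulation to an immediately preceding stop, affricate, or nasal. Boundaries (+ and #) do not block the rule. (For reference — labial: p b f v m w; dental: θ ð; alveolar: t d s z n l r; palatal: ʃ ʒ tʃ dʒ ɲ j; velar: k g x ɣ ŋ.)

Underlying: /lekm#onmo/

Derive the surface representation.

[lekŋ#onno]

/m/ after /k/ (velar) → [ŋ]
/m/ after /n/ (alveolar) → [n]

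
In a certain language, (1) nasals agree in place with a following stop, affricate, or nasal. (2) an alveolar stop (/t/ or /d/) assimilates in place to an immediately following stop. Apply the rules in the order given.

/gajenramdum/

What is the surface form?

Rule 1: /m/ before /d/ (alveolar) → [n]
After rule 1: gajenrandum
Rule 2: no segment meets the rule's conditions; no change.

[gajenrandum]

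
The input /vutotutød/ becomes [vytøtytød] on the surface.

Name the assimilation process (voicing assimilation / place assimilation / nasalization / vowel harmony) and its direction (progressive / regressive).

vowel harmony, regressive

/u/→[y] /o/→[ø] /u/→[y].
Vowels agree with the last vowel, so the harmony is regressive.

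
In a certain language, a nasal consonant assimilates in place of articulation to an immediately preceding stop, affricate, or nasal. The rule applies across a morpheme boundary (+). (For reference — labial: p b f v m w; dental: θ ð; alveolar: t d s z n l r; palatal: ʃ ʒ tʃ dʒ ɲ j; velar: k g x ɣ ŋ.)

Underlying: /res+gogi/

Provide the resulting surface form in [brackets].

no segment meets the rule's conditions; no change.

[res+gogi]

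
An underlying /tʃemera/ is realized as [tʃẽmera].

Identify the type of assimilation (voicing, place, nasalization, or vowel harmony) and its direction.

nasalization, regressive

/e/→[ẽ].
Each target copies a feature from the following segment, so the direction is regressive.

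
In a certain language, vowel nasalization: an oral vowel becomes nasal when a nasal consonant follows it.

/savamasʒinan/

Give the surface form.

/a/ before nasal /m/ → [ã]
/i/ before nasal /n/ → [ĩ]
/a/ before nasal /n/ → [ã]

[savãmasʒĩnãn]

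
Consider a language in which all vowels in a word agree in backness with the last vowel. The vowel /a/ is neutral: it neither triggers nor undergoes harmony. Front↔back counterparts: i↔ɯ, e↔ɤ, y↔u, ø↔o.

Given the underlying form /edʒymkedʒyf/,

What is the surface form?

no segment meets the rule's conditions; no change.

[edʒymkedʒyf]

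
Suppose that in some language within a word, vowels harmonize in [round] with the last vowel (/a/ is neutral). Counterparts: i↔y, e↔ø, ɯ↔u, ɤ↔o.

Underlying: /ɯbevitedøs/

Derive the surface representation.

/ɯ/ harmonizes with /ø/ ([+round]) → [u]
/e/ harmonizes with /ø/ ([+round]) → [ø]
/i/ harmonizes with /ø/ ([+round]) → [y]
/e/ harmonizes with /ø/ ([+round]) → [ø]

[ubøvytødøs]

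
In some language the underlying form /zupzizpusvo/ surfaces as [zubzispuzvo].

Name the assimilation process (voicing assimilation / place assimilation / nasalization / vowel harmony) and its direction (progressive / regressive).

voicing assimilation, regressive

/p/→[b] /z/→[s] /s/→[z].
Each target copies a feature from the following segment, so the direction is regressive.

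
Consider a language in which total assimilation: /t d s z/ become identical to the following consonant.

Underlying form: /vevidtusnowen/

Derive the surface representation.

/d/ before /t/ → [t] (total assimilation)
/s/ before /n/ → [n] (total assimilation)

[vevittunnowen]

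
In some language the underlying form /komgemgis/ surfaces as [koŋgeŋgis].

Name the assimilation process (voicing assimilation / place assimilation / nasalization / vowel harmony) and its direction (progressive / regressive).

place assimilation, regressive

/m/→[ŋ] /m/→[ŋ].
Each target copies a feature from the following segment, so the direction is regressive.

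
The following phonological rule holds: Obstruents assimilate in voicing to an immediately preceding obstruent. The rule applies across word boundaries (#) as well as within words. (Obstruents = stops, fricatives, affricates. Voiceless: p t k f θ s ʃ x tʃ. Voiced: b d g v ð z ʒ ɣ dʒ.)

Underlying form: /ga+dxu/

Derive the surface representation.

[ga+dɣu]

/x/ after /d/ (voiced) → [ɣ]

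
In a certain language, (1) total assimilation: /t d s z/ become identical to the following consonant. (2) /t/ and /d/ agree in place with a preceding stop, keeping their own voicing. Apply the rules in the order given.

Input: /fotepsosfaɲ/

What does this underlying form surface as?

Rule 1: /s/ before /f/ → [f] (total assimilation)
After rule 1: fotepsoffaɲ
Rule 2: no segment meets the rule's conditions; no change.

[fotepsoffaɲ]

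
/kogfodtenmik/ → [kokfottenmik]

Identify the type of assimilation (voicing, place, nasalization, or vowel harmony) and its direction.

voicing assimilation, regressive

/g/→[k] /d/→[t].
Each target copies a feature from the following segment, so the direction is regressive.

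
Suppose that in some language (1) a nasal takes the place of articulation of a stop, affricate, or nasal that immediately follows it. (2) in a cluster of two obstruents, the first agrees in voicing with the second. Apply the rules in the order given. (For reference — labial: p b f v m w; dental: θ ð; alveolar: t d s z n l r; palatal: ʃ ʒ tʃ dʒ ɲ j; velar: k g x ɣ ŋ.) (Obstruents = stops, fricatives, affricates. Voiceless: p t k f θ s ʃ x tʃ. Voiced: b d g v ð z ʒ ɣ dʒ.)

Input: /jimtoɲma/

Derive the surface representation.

[jintomma]

Rule 1: /m/ before /t/ (alveolar) → [n]
Rule 1: /ɲ/ before /m/ (labial) → [m]
After rule 1: jintomma
Rule 2: no segment meets the rule's conditions; no change.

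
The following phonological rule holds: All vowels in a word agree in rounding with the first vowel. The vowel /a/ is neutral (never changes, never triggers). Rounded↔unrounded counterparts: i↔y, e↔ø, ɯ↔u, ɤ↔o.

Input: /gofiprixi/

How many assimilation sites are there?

3

/i/ harmonizes with /o/ ([+round]) → [y]
/i/ harmonizes with /o/ ([+round]) → [y]
/i/ harmonizes with /o/ ([+round]) → [y]
3 segments change.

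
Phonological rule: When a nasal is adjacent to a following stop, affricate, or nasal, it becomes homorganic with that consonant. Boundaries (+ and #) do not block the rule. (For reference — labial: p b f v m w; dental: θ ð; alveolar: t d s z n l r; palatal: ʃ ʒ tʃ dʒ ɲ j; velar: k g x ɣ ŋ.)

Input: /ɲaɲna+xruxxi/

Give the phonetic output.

/ɲ/ before /n/ (alveolar) → [n]

[ɲanna+xruxxi]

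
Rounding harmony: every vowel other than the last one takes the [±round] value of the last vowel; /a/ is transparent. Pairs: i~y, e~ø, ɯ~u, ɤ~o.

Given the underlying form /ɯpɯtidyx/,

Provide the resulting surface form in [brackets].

/ɯ/ harmonizes with /y/ ([+round]) → [u]
/ɯ/ harmonizes with /y/ ([+round]) → [u]
/i/ harmonizes with /y/ ([+round]) → [y]

[uputydyx]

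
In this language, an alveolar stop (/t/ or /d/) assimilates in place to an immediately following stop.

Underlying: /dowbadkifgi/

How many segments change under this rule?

/d/ before /k/ (velar) → [g]
1 segment changes.

1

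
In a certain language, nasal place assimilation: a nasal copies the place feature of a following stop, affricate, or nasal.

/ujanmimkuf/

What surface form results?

/n/ before /m/ (labial) → [m]
/m/ before /k/ (velar) → [ŋ]

[ujammiŋkuf]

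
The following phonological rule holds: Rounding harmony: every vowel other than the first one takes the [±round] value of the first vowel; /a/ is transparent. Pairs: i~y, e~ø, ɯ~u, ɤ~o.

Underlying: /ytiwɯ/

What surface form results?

/i/ harmonizes with /y/ ([+round]) → [y]
/ɯ/ harmonizes with /y/ ([+round]) → [u]

[ytywu]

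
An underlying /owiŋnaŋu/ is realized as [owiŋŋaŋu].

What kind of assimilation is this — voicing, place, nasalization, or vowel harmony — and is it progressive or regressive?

place assimilation, progressive

/n/→[ŋ].
Each target copies a feature from the preceding segment, so the direction is progressive.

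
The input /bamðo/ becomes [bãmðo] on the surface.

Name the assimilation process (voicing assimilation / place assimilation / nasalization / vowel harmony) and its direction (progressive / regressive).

nasalization, regressive

/a/→[ã].
Each target copies a feature from the following segment, so the direction is regressive.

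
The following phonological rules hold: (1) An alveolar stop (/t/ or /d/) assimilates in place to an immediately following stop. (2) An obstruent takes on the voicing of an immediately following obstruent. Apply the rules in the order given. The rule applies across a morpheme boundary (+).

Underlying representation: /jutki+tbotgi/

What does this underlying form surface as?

[jukki+bboggi]

Rule 1: /t/ before /k/ (velar) → [k]
Rule 1: /t/ before /b/ (labial) → [p]
Rule 1: /t/ before /g/ (velar) → [k]
After rule 1: jukki+pbokgi
Rule 2: /p/ before /b/ (voiced) → [b]
Rule 2: /k/ before /g/ (voiced) → [g]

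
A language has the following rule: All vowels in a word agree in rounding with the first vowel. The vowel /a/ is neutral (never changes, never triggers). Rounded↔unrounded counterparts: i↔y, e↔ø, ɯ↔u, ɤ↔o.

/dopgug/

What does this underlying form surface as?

[dopgug]

no segment meets the rule's conditions; no change.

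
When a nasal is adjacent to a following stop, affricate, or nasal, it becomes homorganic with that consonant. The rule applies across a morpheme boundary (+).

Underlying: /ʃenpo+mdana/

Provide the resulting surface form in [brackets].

[ʃempo+ndana]

/n/ before /p/ (labial) → [m]
/m/ before /d/ (alveolar) → [n]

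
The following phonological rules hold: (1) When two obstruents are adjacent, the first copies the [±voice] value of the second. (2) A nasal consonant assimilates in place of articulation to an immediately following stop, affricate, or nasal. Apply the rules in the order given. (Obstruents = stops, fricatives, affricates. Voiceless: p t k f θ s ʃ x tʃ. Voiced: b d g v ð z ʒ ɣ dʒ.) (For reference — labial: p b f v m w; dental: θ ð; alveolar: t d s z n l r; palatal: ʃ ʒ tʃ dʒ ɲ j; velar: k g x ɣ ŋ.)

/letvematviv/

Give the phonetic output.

Rule 1: /t/ before /v/ (voiced) → [d]
Rule 1: /t/ before /v/ (voiced) → [d]
After rule 1: ledvemadviv
Rule 2: no segment meets the rule's conditions; no change.

[ledvemadviv]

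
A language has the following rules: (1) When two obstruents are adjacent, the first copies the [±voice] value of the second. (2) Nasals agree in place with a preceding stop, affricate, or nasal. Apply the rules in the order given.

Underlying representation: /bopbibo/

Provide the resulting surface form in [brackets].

[bobbibo]

Rule 1: /p/ before /b/ (voiced) → [b]
After rule 1: bobbibo
Rule 2: no segment meets the rule's conditions; no change.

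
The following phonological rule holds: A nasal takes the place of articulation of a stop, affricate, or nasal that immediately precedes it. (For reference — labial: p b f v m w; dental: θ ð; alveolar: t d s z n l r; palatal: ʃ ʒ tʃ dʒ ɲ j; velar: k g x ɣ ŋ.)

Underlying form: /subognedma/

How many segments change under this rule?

/n/ after /g/ (velar) → [ŋ]
/m/ after /d/ (alveolar) → [n]
2 segments change.

2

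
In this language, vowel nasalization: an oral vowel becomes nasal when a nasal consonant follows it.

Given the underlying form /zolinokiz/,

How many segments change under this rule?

1

/i/ before nasal /n/ → [ĩ]
1 segment changes.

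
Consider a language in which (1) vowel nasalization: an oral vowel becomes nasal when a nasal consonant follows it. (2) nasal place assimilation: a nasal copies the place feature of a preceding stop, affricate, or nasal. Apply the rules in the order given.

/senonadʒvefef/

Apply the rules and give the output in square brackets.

[sẽnõnadʒvefef]

Rule 1: /e/ before nasal /n/ → [ẽ]
Rule 1: /o/ before nasal /n/ → [õ]
After rule 1: sẽnõnadʒvefef
Rule 2: no segment meets the rule's conditions; no change.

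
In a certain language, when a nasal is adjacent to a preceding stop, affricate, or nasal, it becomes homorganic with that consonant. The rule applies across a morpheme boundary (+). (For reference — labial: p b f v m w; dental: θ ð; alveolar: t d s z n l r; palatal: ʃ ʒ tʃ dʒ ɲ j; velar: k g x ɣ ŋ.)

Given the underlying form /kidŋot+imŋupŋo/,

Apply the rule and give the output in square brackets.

[kidnot+immupmo]

/ŋ/ after /d/ (alveolar) → [n]
/ŋ/ after /m/ (labial) → [m]
/ŋ/ after /p/ (labial) → [m]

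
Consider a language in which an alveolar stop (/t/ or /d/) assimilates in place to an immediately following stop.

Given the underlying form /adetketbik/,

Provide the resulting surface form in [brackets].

/t/ before /k/ (velar) → [k]
/t/ before /b/ (labial) → [p]

[adekkepbik]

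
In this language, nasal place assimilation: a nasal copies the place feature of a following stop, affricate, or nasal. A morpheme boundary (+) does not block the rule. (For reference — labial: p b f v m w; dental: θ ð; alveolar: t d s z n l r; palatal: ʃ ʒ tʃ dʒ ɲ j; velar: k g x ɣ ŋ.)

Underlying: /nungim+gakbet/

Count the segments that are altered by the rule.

/n/ before /g/ (velar) → [ŋ]
/m/ before /g/ (velar) → [ŋ]
2 segments change.

2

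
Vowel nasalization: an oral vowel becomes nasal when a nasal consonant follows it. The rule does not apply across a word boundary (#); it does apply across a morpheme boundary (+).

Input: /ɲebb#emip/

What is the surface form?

[ɲebb#ẽmip]

/e/ before nasal /m/ → [ẽ]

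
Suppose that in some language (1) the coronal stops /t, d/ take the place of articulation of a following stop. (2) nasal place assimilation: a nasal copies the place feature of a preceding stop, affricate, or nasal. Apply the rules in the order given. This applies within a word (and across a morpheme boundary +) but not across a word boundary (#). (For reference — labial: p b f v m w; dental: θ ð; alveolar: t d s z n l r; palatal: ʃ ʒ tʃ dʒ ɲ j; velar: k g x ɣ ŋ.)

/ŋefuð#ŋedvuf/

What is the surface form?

Rule 1: no segment meets the rule's conditions; no change.
After rule 1: ŋefuð#ŋedvuf
Rule 2: no segment meets the rule's conditions; no change.

[ŋefuð#ŋedvuf]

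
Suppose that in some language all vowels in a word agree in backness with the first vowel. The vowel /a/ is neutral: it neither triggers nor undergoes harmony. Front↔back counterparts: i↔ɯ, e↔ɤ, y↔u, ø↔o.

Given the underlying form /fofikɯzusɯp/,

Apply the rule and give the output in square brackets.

[fofɯkɯzusɯp]

/i/ harmonizes with /o/ ([+back]) → [ɯ]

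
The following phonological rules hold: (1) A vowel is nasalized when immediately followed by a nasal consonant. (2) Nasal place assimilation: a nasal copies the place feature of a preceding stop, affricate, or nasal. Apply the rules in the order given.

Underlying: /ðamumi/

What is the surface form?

Rule 1: /a/ before nasal /m/ → [ã]
Rule 1: /u/ before nasal /m/ → [ũ]
After rule 1: ðãmũmi
Rule 2: no segment meets the rule's conditions; no change.

[ðãmũmi]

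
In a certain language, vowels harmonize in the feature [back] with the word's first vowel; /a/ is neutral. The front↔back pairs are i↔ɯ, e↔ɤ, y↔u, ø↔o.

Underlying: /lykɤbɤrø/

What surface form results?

[lykeberø]

/ɤ/ harmonizes with /y/ ([-back]) → [e]
/ɤ/ harmonizes with /y/ ([-back]) → [e]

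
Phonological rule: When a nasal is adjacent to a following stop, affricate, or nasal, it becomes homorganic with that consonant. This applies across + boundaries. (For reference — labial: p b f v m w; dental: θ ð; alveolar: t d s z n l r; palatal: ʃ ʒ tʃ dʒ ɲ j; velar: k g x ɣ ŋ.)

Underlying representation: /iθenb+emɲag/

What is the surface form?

/n/ before /b/ (labial) → [m]
/m/ before /ɲ/ (palatal) → [ɲ]

[iθemb+eɲɲag]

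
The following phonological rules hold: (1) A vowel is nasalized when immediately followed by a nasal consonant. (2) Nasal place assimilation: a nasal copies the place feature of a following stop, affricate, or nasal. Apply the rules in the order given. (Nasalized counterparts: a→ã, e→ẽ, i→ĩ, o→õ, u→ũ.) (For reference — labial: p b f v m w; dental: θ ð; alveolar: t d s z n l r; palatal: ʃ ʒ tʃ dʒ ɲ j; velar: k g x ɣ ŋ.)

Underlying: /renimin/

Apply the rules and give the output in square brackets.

[rẽnĩmĩn]

Rule 1: /e/ before nasal /n/ → [ẽ]
Rule 1: /i/ before nasal /m/ → [ĩ]
Rule 1: /i/ before nasal /n/ → [ĩ]
After rule 1: rẽnĩmĩn
Rule 2: no segment meets the rule's conditions; no change.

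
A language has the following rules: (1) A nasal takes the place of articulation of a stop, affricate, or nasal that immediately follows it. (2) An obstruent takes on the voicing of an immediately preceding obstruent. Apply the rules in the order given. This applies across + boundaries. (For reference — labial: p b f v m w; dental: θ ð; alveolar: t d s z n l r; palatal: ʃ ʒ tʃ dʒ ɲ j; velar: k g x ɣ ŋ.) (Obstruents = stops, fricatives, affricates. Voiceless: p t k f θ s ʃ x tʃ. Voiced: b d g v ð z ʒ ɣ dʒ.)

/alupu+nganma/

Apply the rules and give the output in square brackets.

[alupu+ŋgamma]

Rule 1: /n/ before /g/ (velar) → [ŋ]
Rule 1: /n/ before /m/ (labial) → [m]
After rule 1: alupu+ŋgamma
Rule 2: no segment meets the rule's conditions; no change.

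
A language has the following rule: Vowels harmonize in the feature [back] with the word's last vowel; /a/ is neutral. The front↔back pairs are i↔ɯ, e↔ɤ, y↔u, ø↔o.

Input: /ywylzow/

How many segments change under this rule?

2

/y/ harmonizes with /o/ ([+back]) → [u]
/y/ harmonizes with /o/ ([+back]) → [u]
2 segments change.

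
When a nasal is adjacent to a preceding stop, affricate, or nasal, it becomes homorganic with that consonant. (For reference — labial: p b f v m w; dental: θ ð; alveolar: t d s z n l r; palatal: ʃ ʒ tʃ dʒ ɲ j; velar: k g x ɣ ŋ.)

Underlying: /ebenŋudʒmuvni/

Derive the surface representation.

[ebennudʒɲuvni]

/ŋ/ after /n/ (alveolar) → [n]
/m/ after /dʒ/ (palatal) → [ɲ]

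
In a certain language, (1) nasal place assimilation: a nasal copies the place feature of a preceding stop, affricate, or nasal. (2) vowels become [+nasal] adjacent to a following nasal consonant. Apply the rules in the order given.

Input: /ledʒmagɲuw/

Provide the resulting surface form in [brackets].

Rule 1: /m/ after /dʒ/ (palatal) → [ɲ]
Rule 1: /ɲ/ after /g/ (velar) → [ŋ]
After rule 1: ledʒɲagŋuw
Rule 2: no segment meets the rule's conditions; no change.

[ledʒɲagŋuw]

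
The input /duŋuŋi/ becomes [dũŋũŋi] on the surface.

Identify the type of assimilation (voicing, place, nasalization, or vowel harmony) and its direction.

nasalization, regressive

/u/→[ũ] /u/→[ũ].
Each target copies a feature from the following segment, so the direction is regressive.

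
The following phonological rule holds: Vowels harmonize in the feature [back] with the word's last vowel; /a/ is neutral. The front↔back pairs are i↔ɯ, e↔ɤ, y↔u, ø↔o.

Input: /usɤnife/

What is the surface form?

/u/ harmonizes with /e/ ([-back]) → [y]
/ɤ/ harmonizes with /e/ ([-back]) → [e]

[ysenife]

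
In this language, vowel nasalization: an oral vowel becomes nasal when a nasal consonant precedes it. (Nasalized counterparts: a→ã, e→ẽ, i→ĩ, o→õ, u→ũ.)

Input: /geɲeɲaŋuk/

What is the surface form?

/e/ after nasal /ɲ/ → [ẽ]
/a/ after nasal /ɲ/ → [ã]
/u/ after nasal /ŋ/ → [ũ]

[geɲẽɲãŋũk]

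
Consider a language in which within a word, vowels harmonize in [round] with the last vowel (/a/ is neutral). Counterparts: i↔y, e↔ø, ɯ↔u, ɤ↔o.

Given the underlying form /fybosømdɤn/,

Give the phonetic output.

/y/ harmonizes with /ɤ/ ([-round]) → [i]
/o/ harmonizes with /ɤ/ ([-round]) → [ɤ]
/ø/ harmonizes with /ɤ/ ([-round]) → [e]

[fibɤsemdɤn]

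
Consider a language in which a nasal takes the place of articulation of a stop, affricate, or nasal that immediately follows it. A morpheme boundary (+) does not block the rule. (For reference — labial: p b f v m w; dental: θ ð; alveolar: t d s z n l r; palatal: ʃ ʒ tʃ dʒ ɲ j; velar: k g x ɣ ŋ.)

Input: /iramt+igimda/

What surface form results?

[irant+iginda]

/m/ before /t/ (alveolar) → [n]
/m/ before /d/ (alveolar) → [n]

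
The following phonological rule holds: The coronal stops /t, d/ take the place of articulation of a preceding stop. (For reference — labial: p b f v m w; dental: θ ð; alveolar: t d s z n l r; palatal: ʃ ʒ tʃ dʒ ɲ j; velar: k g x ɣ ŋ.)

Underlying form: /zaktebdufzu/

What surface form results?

/t/ after /k/ (velar) → [k]
/d/ after /b/ (labial) → [b]

[zakkebbufzu]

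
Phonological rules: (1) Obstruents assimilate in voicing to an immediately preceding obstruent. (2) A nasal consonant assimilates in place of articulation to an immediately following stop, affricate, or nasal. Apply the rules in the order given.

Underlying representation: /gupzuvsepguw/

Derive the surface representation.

Rule 1: /z/ after /p/ (voiceless) → [s]
Rule 1: /s/ after /v/ (voiced) → [z]
Rule 1: /g/ after /p/ (voiceless) → [k]
After rule 1: gupsuvzepkuw
Rule 2: no segment meets the rule's conditions; no change.

[gupsuvzepkuw]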